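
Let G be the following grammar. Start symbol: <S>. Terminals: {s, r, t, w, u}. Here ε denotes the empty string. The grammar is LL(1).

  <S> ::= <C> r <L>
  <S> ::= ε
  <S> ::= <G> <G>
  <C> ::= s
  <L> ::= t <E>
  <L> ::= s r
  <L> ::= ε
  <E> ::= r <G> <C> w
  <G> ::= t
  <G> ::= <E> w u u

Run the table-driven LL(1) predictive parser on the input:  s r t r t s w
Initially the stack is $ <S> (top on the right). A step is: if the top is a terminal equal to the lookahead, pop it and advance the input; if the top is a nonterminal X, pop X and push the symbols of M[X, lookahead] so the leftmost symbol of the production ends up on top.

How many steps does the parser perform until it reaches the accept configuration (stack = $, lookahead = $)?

      Stack          Input            Action
   1  $ <S>          s r t r t s w $  expand <S> ::= <C> r <L>
   2  $ <L> r <C>    s r t r t s w $  expand <C> ::= s
   3  $ <L> r s      s r t r t s w $  match s
   4  $ <L> r        r t r t s w $    match r
   5  $ <L>          t r t s w $      expand <L> ::= t <E>
   6  $ <E> t        t r t s w $      match t
   7  $ <E>          r t s w $        expand <E> ::= r <G> <C> w
   8  $ w <C> <G> r  r t s w $        match r
   9  $ w <C> <G>    t s w $          expand <G> ::= t
  10  $ w <C> t      t s w $          match t
  11  $ w <C>        s w $            expand <C> ::= s
  12  $ w s          s w $            match s
  13  $ w            w $              match w
Accept reached after 13 steps.

13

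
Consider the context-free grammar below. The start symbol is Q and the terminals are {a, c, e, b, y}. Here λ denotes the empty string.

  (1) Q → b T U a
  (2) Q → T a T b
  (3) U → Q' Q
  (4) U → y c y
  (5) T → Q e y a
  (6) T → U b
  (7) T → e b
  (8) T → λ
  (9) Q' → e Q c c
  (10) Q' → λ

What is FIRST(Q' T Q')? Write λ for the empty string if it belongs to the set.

FIRST(Q'): from Q'→e Q c c we get {e}; from Q'→λ we get {λ}. So FIRST(Q') = {λ, e}.
FIRST(Q): from Q→b T U a we get {b}; from Q→T a T b we get {a, b, e, y}. So FIRST(Q) = {a, b, e, y}.
FIRST(U): from U→Q' Q we get {a, b, e, y}; from U→y c y we get {y}. So FIRST(U) = {a, b, e, y}.
FIRST(T): from T→Q e y a we get {a, b, e, y}; from T→U b we get {a, b, e, y}; from T→e b we get {e}; from T→λ we get {λ}. So FIRST(T) = {λ, a, b, e, y}.
FIRST(Q' T Q'): take FIRST of each symbol in turn, carrying on past any symbol whose FIRST contains λ; result {λ, a, b, e, y}.

{λ, a, b, e, y}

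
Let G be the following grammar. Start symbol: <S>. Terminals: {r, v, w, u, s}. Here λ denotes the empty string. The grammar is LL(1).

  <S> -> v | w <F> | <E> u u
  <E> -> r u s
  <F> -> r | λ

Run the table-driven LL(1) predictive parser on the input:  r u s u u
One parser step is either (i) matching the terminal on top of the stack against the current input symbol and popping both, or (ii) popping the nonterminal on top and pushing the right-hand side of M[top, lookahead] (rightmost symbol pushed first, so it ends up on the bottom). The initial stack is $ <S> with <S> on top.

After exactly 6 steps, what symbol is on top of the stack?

u

step 1: stack=$ <S>  input=r u s u u $  — expand <S> -> <E> u u
step 2: stack=$ u u <E>  input=r u s u u $  — expand <E> -> r u s
step 3: stack=$ u u s u r  input=r u s u u $  — match r
step 4: stack=$ u u s u  input=u s u u $  — match u
step 5: stack=$ u u s  input=s u u $  — match s
step 6: stack=$ u u  input=u u $  — match u
Stack after step 6: $ u (top = u).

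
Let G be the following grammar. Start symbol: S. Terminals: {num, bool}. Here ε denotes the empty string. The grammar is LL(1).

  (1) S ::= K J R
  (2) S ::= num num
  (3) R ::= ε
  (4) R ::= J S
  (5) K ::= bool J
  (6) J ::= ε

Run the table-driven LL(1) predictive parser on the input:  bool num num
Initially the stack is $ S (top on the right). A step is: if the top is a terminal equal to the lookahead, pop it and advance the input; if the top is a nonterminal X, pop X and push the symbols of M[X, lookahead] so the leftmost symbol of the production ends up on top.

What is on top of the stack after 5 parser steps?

R

step 1: stack=$ S  input=bool num num $  — expand S ::= K J R
step 2: stack=$ R J K  input=bool num num $  — expand K ::= bool J
step 3: stack=$ R J J bool  input=bool num num $  — match bool
step 4: stack=$ R J J  input=num num $  — expand J ::= ε
step 5: stack=$ R J  input=num num $  — expand J ::= ε
Stack after step 5: $ R (top = R).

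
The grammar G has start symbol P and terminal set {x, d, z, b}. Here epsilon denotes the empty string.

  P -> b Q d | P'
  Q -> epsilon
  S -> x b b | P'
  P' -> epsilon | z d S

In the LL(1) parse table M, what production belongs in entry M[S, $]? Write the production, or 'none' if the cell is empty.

S -> P'

FIRST(Q) = {epsilon}
FIRST(P') = {epsilon, z}
FIRST(P) = {epsilon, b, z}  (via P')
FIRST(S) = {epsilon, x, z}  (via P')
FOLLOW(P) includes $ since P is the start symbol.
FOLLOW(S): in P'->z d S, the suffix after S is empty, so FOLLOW(S) ⊇ FOLLOW(P') = {$}. Thus FOLLOW(S) = {$}.
FOLLOW(P'): in P->P', the suffix after P' is empty, so FOLLOW(P') ⊇ FOLLOW(P) = {$}; in S->P', the suffix after P' is empty, so FOLLOW(P') ⊇ FOLLOW(S) = {$}. Thus FOLLOW(P') = {$}.
For S -> x b b: FIRST(x b b) = {x}, so it goes in M[S, t] for t ∈ {x}.
For S -> P': FIRST(P') = {epsilon, z}, so it goes in M[S, t] for t ∈ {z}; since epsilon ∈ FIRST, also for every t ∈ FOLLOW(S) = {$}.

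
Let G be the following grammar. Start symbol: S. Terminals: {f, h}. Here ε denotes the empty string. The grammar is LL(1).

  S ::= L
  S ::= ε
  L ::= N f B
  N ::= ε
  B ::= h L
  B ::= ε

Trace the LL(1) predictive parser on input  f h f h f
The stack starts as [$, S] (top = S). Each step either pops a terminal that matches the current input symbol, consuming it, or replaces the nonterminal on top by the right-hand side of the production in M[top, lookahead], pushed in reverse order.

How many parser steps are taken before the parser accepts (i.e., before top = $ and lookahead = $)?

      Stack    Input        Action
   1  $ S      f h f h f $  expand S ::= L
   2  $ L      f h f h f $  expand L ::= N f B
   3  $ B f N  f h f h f $  expand N ::= ε
   4  $ B f    f h f h f $  match f
   5  $ B      h f h f $    expand B ::= h L
   6  $ L h    h f h f $    match h
   7  $ L      f h f $      expand L ::= N f B
   8  $ B f N  f h f $      expand N ::= ε
   9  $ B f    f h f $      match f
  10  $ B      h f $        expand B ::= h L
  11  $ L h    h f $        match h
  12  $ L      f $          expand L ::= N f B
  13  $ B f N  f $          expand N ::= ε
  14  $ B f    f $          match f
  15  $ B      $            expand B ::= ε
Accept reached after 15 steps.

15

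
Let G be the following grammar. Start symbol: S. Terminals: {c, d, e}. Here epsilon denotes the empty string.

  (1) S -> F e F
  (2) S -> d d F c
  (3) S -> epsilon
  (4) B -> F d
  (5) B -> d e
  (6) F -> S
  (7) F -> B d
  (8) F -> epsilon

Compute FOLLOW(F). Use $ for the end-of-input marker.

FIRST(S) = {epsilon, d, e}  (via F e F)
FIRST(B) = {d, e}  (via F d)
FIRST(F) = {epsilon, d, e}  (via S, B d)
FOLLOW(S) includes $ since S is the start symbol.
FOLLOW(B): in F->B d, B is followed by d with FIRST {d}. Thus FOLLOW(B) = {d}.
FOLLOW(S): in F->S, the suffix after S is empty, so FOLLOW(S) ⊇ FOLLOW(F) = {$, c, d, e}. Thus FOLLOW(S) = {$, c, d, e}.
FOLLOW(F): in S->F e F (occurrence 1), F is followed by e F with FIRST {e}; in S->F e F (occurrence 2), the suffix after F is empty, so FOLLOW(F) ⊇ FOLLOW(S) = {$, c, d, e}; in S->d d F c, F is followed by c with FIRST {c}; in B->F d, F is followed by d with FIRST {d}. Thus FOLLOW(F) = {$, c, d, e}.

{$, c, d, e}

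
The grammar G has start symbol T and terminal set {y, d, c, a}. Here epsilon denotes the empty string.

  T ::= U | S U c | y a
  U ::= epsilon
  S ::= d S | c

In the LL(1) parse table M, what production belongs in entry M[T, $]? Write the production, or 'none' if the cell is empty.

T ::= U

FIRST(U): from U::=epsilon we get {epsilon}. So FIRST(U) = {epsilon}.
FIRST(S): from S::=d S we get {d}; from S::=c we get {c}. So FIRST(S) = {c, d}.
FIRST(T): from T::=U we get {epsilon}; from T::=S U c we get {c, d}; from T::=y a we get {y}. So FIRST(T) = {epsilon, c, d, y}.
FOLLOW(T) includes $ since T is the start symbol.
FOLLOW(T): T appears on no right-hand side. Thus FOLLOW(T) = {$}.
For T ::= U: FIRST(U) = {epsilon}, so it goes in M[T, t] for t ∈ {}; since epsilon ∈ FIRST, also for every t ∈ FOLLOW(T) = {$}.
For T ::= S U c: FIRST(S U c) = {c, d}, so it goes in M[T, t] for t ∈ {c, d}.
For T ::= y a: FIRST(y a) = {y}, so it goes in M[T, t] for t ∈ {y}.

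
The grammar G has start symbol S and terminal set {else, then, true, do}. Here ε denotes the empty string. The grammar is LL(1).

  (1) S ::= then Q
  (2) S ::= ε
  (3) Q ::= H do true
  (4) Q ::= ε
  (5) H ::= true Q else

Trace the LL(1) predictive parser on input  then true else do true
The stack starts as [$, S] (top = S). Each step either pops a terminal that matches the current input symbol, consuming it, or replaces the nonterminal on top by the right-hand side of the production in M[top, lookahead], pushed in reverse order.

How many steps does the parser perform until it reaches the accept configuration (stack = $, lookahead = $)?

step 1: stack=$ S  input=then true else do true $  — expand S ::= then Q
step 2: stack=$ Q then  input=then true else do true $  — match then
step 3: stack=$ Q  input=true else do true $  — expand Q ::= H do true
step 4: stack=$ true do H  input=true else do true $  — expand H ::= true Q else
step 5: stack=$ true do else Q true  input=true else do true $  — match true
step 6: stack=$ true do else Q  input=else do true $  — expand Q ::= ε
step 7: stack=$ true do else  input=else do true $  — match else
step 8: stack=$ true do  input=do true $  — match do
step 9: stack=$ true  input=true $  — match true
Accept reached after 9 steps.

9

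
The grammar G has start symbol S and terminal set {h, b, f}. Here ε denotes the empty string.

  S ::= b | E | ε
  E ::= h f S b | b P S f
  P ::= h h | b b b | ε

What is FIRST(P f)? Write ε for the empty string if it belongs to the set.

FIRST(E) = {b, h}
FIRST(P) = {ε, b, h}
FIRST(S) = {ε, b, h}  (via E)
FIRST(P f): take FIRST of each symbol in turn, carrying on past any symbol whose FIRST contains ε; result {b, f, h}.

{b, f, h}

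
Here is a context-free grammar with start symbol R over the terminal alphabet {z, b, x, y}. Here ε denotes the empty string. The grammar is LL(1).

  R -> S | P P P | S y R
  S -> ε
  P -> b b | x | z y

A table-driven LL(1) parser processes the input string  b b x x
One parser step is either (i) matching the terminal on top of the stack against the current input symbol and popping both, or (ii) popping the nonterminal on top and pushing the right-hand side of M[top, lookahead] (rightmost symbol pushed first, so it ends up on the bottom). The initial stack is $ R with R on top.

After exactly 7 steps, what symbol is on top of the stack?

x

step 1: stack=$ R  input=b b x x $  — expand R -> P P P
step 2: stack=$ P P P  input=b b x x $  — expand P -> b b
step 3: stack=$ P P b b  input=b b x x $  — match b
step 4: stack=$ P P b  input=b x x $  — match b
step 5: stack=$ P P  input=x x $  — expand P -> x
step 6: stack=$ P x  input=x x $  — match x
step 7: stack=$ P  input=x $  — expand P -> x
Stack after step 7: $ x (top = x).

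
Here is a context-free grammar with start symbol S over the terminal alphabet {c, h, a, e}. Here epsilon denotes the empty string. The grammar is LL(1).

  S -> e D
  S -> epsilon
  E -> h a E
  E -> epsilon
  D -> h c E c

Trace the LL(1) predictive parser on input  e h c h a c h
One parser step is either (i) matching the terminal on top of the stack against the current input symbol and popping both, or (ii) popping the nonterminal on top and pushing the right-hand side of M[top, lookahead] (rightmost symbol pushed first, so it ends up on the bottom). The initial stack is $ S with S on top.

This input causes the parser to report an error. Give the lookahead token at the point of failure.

h

step 1: stack=$ S  input=e h c h a c h $  — expand S -> e D
step 2: stack=$ D e  input=e h c h a c h $  — match e
step 3: stack=$ D  input=h c h a c h $  — expand D -> h c E c
step 4: stack=$ c E c h  input=h c h a c h $  — match h
step 5: stack=$ c E c  input=c h a c h $  — match c
step 6: stack=$ c E  input=h a c h $  — expand E -> h a E
step 7: stack=$ c E a h  input=h a c h $  — match h
step 8: stack=$ c E a  input=a c h $  — match a
step 9: stack=$ c E  input=c h $  — expand E -> epsilon
step 10: stack=$ c  input=c h $  — match c
step 11: stack=$  input=h $  — error: stack empty but input remains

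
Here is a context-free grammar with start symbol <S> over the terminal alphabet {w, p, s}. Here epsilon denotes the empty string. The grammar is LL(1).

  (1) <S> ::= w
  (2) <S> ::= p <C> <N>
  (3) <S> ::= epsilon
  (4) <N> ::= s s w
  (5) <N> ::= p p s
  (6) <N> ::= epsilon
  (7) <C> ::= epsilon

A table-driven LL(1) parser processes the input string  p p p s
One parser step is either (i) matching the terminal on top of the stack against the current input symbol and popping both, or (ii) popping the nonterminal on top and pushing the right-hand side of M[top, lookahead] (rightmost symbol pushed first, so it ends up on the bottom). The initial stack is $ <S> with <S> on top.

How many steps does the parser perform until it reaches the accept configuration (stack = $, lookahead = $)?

7

     Stack        Input      Action
  1  $ <S>        p p p s $  expand <S> ::= p <C> <N>
  2  $ <N> <C> p  p p p s $  match p
  3  $ <N> <C>    p p s $    expand <C> ::= epsilon
  4  $ <N>        p p s $    expand <N> ::= p p s
  5  $ s p p      p p s $    match p
  6  $ s p        p s $      match p
  7  $ s          s $        match s
Accept reached after 7 steps.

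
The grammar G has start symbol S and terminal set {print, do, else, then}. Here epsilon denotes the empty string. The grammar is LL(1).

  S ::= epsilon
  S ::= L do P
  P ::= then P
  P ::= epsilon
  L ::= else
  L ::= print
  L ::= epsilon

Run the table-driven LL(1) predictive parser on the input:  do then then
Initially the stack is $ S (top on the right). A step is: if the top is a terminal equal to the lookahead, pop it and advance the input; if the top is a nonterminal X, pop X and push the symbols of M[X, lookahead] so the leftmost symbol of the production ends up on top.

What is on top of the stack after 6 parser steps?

then

step 1: stack=$ S  input=do then then $  — expand S ::= L do P
step 2: stack=$ P do L  input=do then then $  — expand L ::= epsilon
step 3: stack=$ P do  input=do then then $  — match do
step 4: stack=$ P  input=then then $  — expand P ::= then P
step 5: stack=$ P then  input=then then $  — match then
step 6: stack=$ P  input=then $  — expand P ::= then P
Stack after step 6: $ P then (top = then).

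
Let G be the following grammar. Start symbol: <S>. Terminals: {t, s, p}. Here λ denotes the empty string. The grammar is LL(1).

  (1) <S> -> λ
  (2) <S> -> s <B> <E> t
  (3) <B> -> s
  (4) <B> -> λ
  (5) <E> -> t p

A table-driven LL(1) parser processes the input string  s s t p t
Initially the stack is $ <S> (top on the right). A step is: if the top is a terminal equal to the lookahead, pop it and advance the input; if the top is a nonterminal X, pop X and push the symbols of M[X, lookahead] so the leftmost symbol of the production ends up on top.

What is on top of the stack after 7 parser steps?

t

step 1: stack=$ <S>  input=s s t p t $  — expand <S> -> s <B> <E> t
step 2: stack=$ t <E> <B> s  input=s s t p t $  — match s
step 3: stack=$ t <E> <B>  input=s t p t $  — expand <B> -> s
step 4: stack=$ t <E> s  input=s t p t $  — match s
step 5: stack=$ t <E>  input=t p t $  — expand <E> -> t p
step 6: stack=$ t p t  input=t p t $  — match t
step 7: stack=$ t p  input=p t $  — match p
Stack after step 7: $ t (top = t).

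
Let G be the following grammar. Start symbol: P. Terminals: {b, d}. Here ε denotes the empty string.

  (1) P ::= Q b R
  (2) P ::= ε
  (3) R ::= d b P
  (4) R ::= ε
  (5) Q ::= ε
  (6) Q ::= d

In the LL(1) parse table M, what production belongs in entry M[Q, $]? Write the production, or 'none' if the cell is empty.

none

FIRST(R) = {ε, d}
FIRST(Q) = {ε, d}
FIRST(P) = {ε, b, d}  (via Q b R)
FOLLOW(P) includes $ since P is the start symbol.
FOLLOW(Q): in P::=Q b R, Q is followed by b R with FIRST {b}. Thus FOLLOW(Q) = {b}.
For Q ::= ε: FIRST(ε) = {ε}, so it goes in M[Q, t] for t ∈ {}; since ε ∈ FIRST, also for every t ∈ FOLLOW(Q) = {b}.
For Q ::= d: FIRST(d) = {d}, so it goes in M[Q, t] for t ∈ {d}.
None of these place a production in M[Q, $].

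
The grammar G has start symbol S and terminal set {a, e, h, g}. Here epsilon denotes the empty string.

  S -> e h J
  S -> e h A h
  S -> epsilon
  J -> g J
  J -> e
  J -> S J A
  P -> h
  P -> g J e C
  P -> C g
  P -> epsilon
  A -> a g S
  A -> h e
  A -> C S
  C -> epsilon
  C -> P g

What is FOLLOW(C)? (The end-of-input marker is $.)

{$, a, e, g, h}

FIRST(S) = {epsilon, e}
FIRST(J) = {e, g}  (via S J A)
FIRST(P) = {epsilon, g, h}  (via C g)
FIRST(C) = {epsilon, g, h}  (via P g)
FIRST(A) = {epsilon, a, e, g, h}  (via C S)
FOLLOW(S) includes $ since S is the start symbol.
FOLLOW(P): in C->P g, P is followed by g with FIRST {g}. Thus FOLLOW(P) = {g}.
FOLLOW(S): in J->S J A, S is followed by J A with FIRST {e, g}; in A->a g S, the suffix after S is empty, so FOLLOW(S) ⊇ FOLLOW(A) = {$, a, e, g, h}; in A->C S, the suffix after S is empty, so FOLLOW(S) ⊇ FOLLOW(A) = {$, a, e, g, h}. Thus FOLLOW(S) = {$, a, e, g, h}.
FOLLOW(J): in S->e h J, the suffix after J is empty, so FOLLOW(J) ⊇ FOLLOW(S) = {$, a, e, g, h}; in J->g J, the suffix after J is empty (adds nothing new); in J->S J A, J is followed by A with FIRST {epsilon, a, e, g, h}; in J->S J A, the suffix after J is nullable (adds nothing new); in P->g J e C, J is followed by e C with FIRST {e}. Thus FOLLOW(J) = {$, a, e, g, h}.
FOLLOW(A): in S->e h A h, A is followed by h with FIRST {h}; in J->S J A, the suffix after A is empty, so FOLLOW(A) ⊇ FOLLOW(J) = {$, a, e, g, h}. Thus FOLLOW(A) = {$, a, e, g, h}.
FOLLOW(C): in P->g J e C, the suffix after C is empty, so FOLLOW(C) ⊇ FOLLOW(P) = {g}; in P->C g, C is followed by g with FIRST {g}; in A->C S, C is followed by S with FIRST {epsilon, e}; in A->C S, the suffix after C is nullable, so FOLLOW(C) ⊇ FOLLOW(A) = {$, a, e, g, h}. Thus FOLLOW(C) = {$, a, e, g, h}.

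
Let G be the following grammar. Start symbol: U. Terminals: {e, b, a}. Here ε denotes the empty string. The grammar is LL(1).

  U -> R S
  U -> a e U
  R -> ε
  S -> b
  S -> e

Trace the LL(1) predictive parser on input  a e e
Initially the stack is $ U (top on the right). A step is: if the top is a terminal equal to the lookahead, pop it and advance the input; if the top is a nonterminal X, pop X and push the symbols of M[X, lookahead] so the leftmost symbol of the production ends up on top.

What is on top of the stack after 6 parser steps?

     Stack    Input    Action
  1  $ U      a e e $  expand U -> a e U
  2  $ U e a  a e e $  match a
  3  $ U e    e e $    match e
  4  $ U      e $      expand U -> R S
  5  $ S R    e $      expand R -> ε
  6  $ S      e $      expand S -> e
Stack after step 6: $ e (top = e).

e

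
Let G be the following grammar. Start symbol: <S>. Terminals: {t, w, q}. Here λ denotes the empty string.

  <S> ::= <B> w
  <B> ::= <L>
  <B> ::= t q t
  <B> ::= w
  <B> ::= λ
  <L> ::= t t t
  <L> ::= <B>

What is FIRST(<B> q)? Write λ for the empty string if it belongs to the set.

{q, t, w}

FIRST(<S>): from <S>::=<B> w we get {t, w}. So FIRST(<S>) = {t, w}.
FIRST(<B>): from <B>::=<L> we get {λ, t, w}; from <B>::=t q t we get {t}; from <B>::=w we get {w}; from <B>::=λ we get {λ}. So FIRST(<B>) = {λ, t, w}.
FIRST(<L>): from <L>::=t t t we get {t}; from <L>::=<B> we get {λ, t, w}. So FIRST(<L>) = {λ, t, w}.
FIRST(<B> q): take FIRST of each symbol in turn, carrying on past any symbol whose FIRST contains λ; result {q, t, w}.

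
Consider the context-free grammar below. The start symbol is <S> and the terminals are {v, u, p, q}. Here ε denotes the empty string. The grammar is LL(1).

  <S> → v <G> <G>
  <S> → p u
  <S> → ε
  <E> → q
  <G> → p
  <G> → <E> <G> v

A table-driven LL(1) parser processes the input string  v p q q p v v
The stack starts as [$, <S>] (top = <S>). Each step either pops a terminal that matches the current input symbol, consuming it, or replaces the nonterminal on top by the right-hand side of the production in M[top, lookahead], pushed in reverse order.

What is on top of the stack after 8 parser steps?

step 1: stack=$ <S>  input=v p q q p v v $  — expand <S> → v <G> <G>
step 2: stack=$ <G> <G> v  input=v p q q p v v $  — match v
step 3: stack=$ <G> <G>  input=p q q p v v $  — expand <G> → p
step 4: stack=$ <G> p  input=p q q p v v $  — match p
step 5: stack=$ <G>  input=q q p v v $  — expand <G> → <E> <G> v
step 6: stack=$ v <G> <E>  input=q q p v v $  — expand <E> → q
step 7: stack=$ v <G> q  input=q q p v v $  — match q
step 8: stack=$ v <G>  input=q p v v $  — expand <G> → <E> <G> v
Stack after step 8: $ v v <G> <E> (top = <E>).

<E>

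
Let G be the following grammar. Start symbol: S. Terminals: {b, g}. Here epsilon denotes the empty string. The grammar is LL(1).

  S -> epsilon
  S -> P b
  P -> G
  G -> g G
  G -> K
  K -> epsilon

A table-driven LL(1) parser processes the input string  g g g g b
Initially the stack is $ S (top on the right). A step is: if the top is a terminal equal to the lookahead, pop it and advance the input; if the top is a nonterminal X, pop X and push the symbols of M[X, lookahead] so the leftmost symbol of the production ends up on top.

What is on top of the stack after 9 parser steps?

     Stack    Input        Action
  1  $ S      g g g g b $  expand S -> P b
  2  $ b P    g g g g b $  expand P -> G
  3  $ b G    g g g g b $  expand G -> g G
  4  $ b G g  g g g g b $  match g
  5  $ b G    g g g b $    expand G -> g G
  6  $ b G g  g g g b $    match g
  7  $ b G    g g b $      expand G -> g G
  8  $ b G g  g g b $      match g
  9  $ b G    g b $        expand G -> g G
Stack after step 9: $ b G g (top = g).

g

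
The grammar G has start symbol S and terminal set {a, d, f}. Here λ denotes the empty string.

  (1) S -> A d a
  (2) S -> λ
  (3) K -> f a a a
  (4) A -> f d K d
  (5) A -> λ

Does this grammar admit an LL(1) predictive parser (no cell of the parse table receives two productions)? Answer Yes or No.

FIRST(S) = {λ, d, f}
FIRST(K) = {f}
FIRST(A) = {λ, f}
FOLLOW(S) = {$}
FOLLOW(K) = {d}
FOLLOW(A) = {d}
Each cell of M receives at most one production.

Yes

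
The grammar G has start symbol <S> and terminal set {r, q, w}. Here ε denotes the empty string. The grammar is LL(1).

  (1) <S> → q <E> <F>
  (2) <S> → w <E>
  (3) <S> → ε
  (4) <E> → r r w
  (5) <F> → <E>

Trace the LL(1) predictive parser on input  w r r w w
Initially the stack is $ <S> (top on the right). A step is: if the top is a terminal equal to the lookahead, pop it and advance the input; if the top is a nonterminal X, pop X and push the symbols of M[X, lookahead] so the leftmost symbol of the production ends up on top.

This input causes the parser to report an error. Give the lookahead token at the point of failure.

w

step 1: stack=$ <S>  input=w r r w w $  — expand <S> → w <E>
step 2: stack=$ <E> w  input=w r r w w $  — match w
step 3: stack=$ <E>  input=r r w w $  — expand <E> → r r w
step 4: stack=$ w r r  input=r r w w $  — match r
step 5: stack=$ w r  input=r w w $  — match r
step 6: stack=$ w  input=w w $  — match w
step 7: stack=$  input=w $  — error: stack empty but input remains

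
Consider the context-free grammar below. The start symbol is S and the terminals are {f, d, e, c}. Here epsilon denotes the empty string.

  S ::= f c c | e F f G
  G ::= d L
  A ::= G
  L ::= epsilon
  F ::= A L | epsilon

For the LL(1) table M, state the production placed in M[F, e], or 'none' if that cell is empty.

none

FIRST(S): from S::=f c c we get {f}; from S::=e F f G we get {e}. So FIRST(S) = {e, f}.
FIRST(G): from G::=d L we get {d}. So FIRST(G) = {d}.
FIRST(L): from L::=epsilon we get {epsilon}. So FIRST(L) = {epsilon}.
FIRST(A): from A::=G we get {d}. So FIRST(A) = {d}.
FIRST(F): from F::=A L we get {d}; from F::=epsilon we get {epsilon}. So FIRST(F) = {epsilon, d}.
FOLLOW(S) includes $ since S is the start symbol.
FOLLOW(F): in S::=e F f G, F is followed by f G with FIRST {f}. Thus FOLLOW(F) = {f}.
For F ::= A L: FIRST(A L) = {d}, so it goes in M[F, t] for t ∈ {d}.
For F ::= epsilon: FIRST(epsilon) = {epsilon}, so it goes in M[F, t] for t ∈ {}; since epsilon ∈ FIRST, also for every t ∈ FOLLOW(F) = {f}.
None of these place a production in M[F, e].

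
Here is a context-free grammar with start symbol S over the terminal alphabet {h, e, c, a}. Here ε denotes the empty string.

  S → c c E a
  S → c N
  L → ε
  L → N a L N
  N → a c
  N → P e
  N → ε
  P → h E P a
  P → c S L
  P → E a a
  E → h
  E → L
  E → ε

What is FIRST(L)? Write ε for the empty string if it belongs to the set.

FIRST(S) = {c}
FIRST(L) = {ε, a, c, h}  (via N a L N)
FIRST(E) = {ε, a, c, h}  (via L)
FIRST(P) = {a, c, h}  (via E a a)
FIRST(N) = {ε, a, c, h}  (via P e)

{ε, a, c, h}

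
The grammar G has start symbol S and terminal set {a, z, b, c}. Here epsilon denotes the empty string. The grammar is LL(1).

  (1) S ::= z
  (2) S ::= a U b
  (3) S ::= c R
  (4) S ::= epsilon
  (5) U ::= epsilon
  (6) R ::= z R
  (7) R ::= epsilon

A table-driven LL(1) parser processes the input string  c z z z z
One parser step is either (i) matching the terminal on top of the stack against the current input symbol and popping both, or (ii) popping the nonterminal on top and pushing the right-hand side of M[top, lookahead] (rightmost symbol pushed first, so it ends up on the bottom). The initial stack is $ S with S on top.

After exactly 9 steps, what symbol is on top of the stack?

z

     Stack  Input        Action
  1  $ S    c z z z z $  expand S ::= c R
  2  $ R c  c z z z z $  match c
  3  $ R    z z z z $    expand R ::= z R
  4  $ R z  z z z z $    match z
  5  $ R    z z z $      expand R ::= z R
  6  $ R z  z z z $      match z
  7  $ R    z z $        expand R ::= z R
  8  $ R z  z z $        match z
  9  $ R    z $          expand R ::= z R
Stack after step 9: $ R z (top = z).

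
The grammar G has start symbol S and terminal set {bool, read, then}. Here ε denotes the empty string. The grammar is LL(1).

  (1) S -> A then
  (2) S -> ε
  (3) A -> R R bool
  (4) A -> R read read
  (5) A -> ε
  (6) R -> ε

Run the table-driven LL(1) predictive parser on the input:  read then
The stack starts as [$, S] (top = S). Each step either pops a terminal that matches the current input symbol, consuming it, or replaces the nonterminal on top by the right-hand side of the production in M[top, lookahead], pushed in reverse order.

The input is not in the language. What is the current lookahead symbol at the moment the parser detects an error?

then

step 1: stack=$ S  input=read then $  — expand S -> A then
step 2: stack=$ then A  input=read then $  — expand A -> R read read
step 3: stack=$ then read read R  input=read then $  — expand R -> ε
step 4: stack=$ then read read  input=read then $  — match read
step 5: stack=$ then read  input=then $  — error: top is terminal read but lookahead is then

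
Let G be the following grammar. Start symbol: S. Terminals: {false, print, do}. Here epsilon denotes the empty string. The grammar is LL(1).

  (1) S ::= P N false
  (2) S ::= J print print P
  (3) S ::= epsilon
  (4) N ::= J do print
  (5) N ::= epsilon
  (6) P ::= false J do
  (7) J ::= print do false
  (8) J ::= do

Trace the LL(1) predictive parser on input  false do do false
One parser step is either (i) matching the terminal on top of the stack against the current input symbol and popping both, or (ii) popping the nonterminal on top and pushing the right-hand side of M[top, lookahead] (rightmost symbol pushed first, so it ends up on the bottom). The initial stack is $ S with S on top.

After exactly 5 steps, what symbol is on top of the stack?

do

step 1: stack=$ S  input=false do do false $  — expand S ::= P N false
step 2: stack=$ false N P  input=false do do false $  — expand P ::= false J do
step 3: stack=$ false N do J false  input=false do do false $  — match false
step 4: stack=$ false N do J  input=do do false $  — expand J ::= do
step 5: stack=$ false N do do  input=do do false $  — match do
Stack after step 5: $ false N do (top = do).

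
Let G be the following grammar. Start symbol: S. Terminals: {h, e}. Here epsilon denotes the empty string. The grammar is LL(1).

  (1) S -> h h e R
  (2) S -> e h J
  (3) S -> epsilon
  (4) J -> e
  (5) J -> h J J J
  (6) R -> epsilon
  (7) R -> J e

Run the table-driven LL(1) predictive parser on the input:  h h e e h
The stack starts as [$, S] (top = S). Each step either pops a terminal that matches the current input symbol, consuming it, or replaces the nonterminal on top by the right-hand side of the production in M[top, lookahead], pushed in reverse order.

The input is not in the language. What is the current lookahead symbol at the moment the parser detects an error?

step 1: stack=$ S  input=h h e e h $  — expand S -> h h e R
step 2: stack=$ R e h h  input=h h e e h $  — match h
step 3: stack=$ R e h  input=h e e h $  — match h
step 4: stack=$ R e  input=e e h $  — match e
step 5: stack=$ R  input=e h $  — expand R -> J e
step 6: stack=$ e J  input=e h $  — expand J -> e
step 7: stack=$ e e  input=e h $  — match e
step 8: stack=$ e  input=h $  — error: top is terminal e but lookahead is h

h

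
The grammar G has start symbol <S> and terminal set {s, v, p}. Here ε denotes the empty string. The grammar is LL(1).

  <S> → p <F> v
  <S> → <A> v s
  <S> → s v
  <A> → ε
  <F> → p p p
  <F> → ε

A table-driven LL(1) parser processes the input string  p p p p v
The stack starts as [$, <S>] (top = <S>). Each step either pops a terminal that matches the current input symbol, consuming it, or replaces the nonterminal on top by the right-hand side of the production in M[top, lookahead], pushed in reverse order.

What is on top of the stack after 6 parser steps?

v

     Stack      Input        Action
  1  $ <S>      p p p p v $  expand <S> → p <F> v
  2  $ v <F> p  p p p p v $  match p
  3  $ v <F>    p p p v $    expand <F> → p p p
  4  $ v p p p  p p p v $    match p
  5  $ v p p    p p v $      match p
  6  $ v p      p v $        match p
Stack after step 6: $ v (top = v).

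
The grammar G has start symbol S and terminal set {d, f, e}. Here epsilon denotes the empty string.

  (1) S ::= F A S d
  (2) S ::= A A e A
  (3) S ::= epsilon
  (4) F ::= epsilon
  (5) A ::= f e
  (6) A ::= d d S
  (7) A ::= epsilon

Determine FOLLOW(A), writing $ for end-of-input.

FIRST(F) = {epsilon}
FIRST(A) = {epsilon, d, f}
FIRST(S) = {epsilon, d, e, f}  (via F A S d, A A e A)
FOLLOW(S) includes $ since S is the start symbol.
FOLLOW(F): in S::=F A S d, F is followed by A S d with FIRST {d, e, f}. Thus FOLLOW(F) = {d, e, f}.
FOLLOW(S): in S::=F A S d, S is followed by d with FIRST {d}; in A::=d d S, the suffix after S is empty, so FOLLOW(S) ⊇ FOLLOW(A) = {$, d, e, f}. Thus FOLLOW(S) = {$, d, e, f}.
FOLLOW(A): in S::=F A S d, A is followed by S d with FIRST {d, e, f}; in S::=A A e A (occurrence 1), A is followed by A e A with FIRST {d, e, f}; in S::=A A e A (occurrence 2), A is followed by e A with FIRST {e}; in S::=A A e A (occurrence 3), the suffix after A is empty, so FOLLOW(A) ⊇ FOLLOW(S) = {$, d, e, f}. Thus FOLLOW(A) = {$, d, e, f}.

{$, d, e, f}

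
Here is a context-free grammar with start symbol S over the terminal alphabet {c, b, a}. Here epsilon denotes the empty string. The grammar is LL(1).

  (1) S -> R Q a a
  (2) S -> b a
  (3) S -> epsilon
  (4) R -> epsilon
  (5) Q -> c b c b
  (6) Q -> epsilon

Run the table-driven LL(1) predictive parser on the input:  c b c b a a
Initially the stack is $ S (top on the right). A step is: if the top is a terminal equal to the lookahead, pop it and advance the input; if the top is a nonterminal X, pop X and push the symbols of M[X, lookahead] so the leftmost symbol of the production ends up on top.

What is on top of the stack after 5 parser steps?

step 1: stack=$ S  input=c b c b a a $  — expand S -> R Q a a
step 2: stack=$ a a Q R  input=c b c b a a $  — expand R -> epsilon
step 3: stack=$ a a Q  input=c b c b a a $  — expand Q -> c b c b
step 4: stack=$ a a b c b c  input=c b c b a a $  — match c
step 5: stack=$ a a b c b  input=b c b a a $  — match b
Stack after step 5: $ a a b c (top = c).

c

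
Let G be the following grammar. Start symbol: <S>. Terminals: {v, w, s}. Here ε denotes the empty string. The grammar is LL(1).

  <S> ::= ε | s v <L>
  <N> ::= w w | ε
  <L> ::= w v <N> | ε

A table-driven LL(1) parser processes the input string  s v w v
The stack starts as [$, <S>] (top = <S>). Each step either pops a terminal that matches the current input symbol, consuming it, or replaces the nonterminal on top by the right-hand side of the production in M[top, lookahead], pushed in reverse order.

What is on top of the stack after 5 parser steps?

v

step 1: stack=$ <S>  input=s v w v $  — expand <S> ::= s v <L>
step 2: stack=$ <L> v s  input=s v w v $  — match s
step 3: stack=$ <L> v  input=v w v $  — match v
step 4: stack=$ <L>  input=w v $  — expand <L> ::= w v <N>
step 5: stack=$ <N> v w  input=w v $  — match w
Stack after step 5: $ <N> v (top = v).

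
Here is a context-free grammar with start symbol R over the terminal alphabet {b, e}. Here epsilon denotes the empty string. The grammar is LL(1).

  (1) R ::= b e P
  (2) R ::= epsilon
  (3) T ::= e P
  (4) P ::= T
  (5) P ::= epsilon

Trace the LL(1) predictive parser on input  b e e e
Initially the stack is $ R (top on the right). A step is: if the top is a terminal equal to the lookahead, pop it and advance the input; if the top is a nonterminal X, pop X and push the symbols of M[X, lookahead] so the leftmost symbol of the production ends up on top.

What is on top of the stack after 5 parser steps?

     Stack    Input      Action
  1  $ R      b e e e $  expand R ::= b e P
  2  $ P e b  b e e e $  match b
  3  $ P e    e e e $    match e
  4  $ P      e e $      expand P ::= T
  5  $ T      e e $      expand T ::= e P
Stack after step 5: $ P e (top = e).

e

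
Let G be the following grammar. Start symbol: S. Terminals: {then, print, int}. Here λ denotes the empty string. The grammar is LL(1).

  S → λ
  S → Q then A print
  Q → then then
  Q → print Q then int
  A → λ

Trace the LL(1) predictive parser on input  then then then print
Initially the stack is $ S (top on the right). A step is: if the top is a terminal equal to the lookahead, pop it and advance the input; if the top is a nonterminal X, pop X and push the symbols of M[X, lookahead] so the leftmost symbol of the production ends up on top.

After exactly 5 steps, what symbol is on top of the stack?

A

step 1: stack=$ S  input=then then then print $  — expand S → Q then A print
step 2: stack=$ print A then Q  input=then then then print $  — expand Q → then then
step 3: stack=$ print A then then then  input=then then then print $  — match then
step 4: stack=$ print A then then  input=then then print $  — match then
step 5: stack=$ print A then  input=then print $  — match then
Stack after step 5: $ print A (top = A).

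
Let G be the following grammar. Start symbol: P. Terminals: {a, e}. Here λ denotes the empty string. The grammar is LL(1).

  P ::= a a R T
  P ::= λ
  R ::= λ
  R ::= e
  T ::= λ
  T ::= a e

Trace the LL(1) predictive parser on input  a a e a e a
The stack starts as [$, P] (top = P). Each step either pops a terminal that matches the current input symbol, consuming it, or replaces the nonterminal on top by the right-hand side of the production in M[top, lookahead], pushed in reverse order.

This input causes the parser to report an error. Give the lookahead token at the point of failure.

step 1: stack=$ P  input=a a e a e a $  — expand P ::= a a R T
step 2: stack=$ T R a a  input=a a e a e a $  — match a
step 3: stack=$ T R a  input=a e a e a $  — match a
step 4: stack=$ T R  input=e a e a $  — expand R ::= e
step 5: stack=$ T e  input=e a e a $  — match e
step 6: stack=$ T  input=a e a $  — expand T ::= a e
step 7: stack=$ e a  input=a e a $  — match a
step 8: stack=$ e  input=e a $  — match e
step 9: stack=$  input=a $  — error: stack empty but input remains

a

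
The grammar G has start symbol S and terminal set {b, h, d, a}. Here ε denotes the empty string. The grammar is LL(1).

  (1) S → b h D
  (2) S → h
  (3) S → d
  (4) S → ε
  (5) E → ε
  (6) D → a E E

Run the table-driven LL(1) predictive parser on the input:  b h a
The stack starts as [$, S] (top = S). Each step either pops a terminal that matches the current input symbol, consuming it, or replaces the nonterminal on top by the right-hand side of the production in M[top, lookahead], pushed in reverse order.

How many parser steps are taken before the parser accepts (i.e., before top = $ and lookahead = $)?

step 1: stack=$ S  input=b h a $  — expand S → b h D
step 2: stack=$ D h b  input=b h a $  — match b
step 3: stack=$ D h  input=h a $  — match h
step 4: stack=$ D  input=a $  — expand D → a E E
step 5: stack=$ E E a  input=a $  — match a
step 6: stack=$ E E  input=$  — expand E → ε
step 7: stack=$ E  input=$  — expand E → ε
Accept reached after 7 steps.

7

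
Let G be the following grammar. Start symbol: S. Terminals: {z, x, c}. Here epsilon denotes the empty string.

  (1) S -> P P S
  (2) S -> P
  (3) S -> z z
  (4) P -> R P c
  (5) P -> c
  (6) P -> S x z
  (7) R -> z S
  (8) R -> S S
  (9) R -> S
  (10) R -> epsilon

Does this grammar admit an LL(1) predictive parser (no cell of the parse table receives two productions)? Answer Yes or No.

FIRST(S) = {c, z}
FIRST(P) = {c, z}
FIRST(R) = {epsilon, c, z}
FOLLOW(S) = {$, c, x, z}
FOLLOW(P) = {$, c, x, z}
FOLLOW(R) = {c, z}
Cell M[P, c] receives both P -> R P c and P -> c and P -> S x z — the grammar is not LL(1).

No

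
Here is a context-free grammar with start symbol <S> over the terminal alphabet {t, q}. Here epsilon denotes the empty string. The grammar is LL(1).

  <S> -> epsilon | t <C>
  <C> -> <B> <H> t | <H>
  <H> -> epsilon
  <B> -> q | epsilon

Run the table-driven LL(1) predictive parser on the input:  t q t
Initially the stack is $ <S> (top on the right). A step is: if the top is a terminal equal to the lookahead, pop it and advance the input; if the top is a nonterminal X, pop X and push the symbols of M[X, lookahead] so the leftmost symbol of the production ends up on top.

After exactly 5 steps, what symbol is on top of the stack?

<H>

     Stack        Input    Action
  1  $ <S>        t q t $  expand <S> -> t <C>
  2  $ <C> t      t q t $  match t
  3  $ <C>        q t $    expand <C> -> <B> <H> t
  4  $ t <H> <B>  q t $    expand <B> -> q
  5  $ t <H> q    q t $    match q
Stack after step 5: $ t <H> (top = <H>).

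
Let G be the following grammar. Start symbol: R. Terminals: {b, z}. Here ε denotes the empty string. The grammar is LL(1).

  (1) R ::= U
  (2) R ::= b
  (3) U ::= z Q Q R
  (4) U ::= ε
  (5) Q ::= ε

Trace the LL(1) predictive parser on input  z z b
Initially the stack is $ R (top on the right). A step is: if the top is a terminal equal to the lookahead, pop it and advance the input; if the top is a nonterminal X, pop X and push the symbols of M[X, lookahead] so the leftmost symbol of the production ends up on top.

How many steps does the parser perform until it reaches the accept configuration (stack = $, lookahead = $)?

step 1: stack=$ R  input=z z b $  — expand R ::= U
step 2: stack=$ U  input=z z b $  — expand U ::= z Q Q R
step 3: stack=$ R Q Q z  input=z z b $  — match z
step 4: stack=$ R Q Q  input=z b $  — expand Q ::= ε
step 5: stack=$ R Q  input=z b $  — expand Q ::= ε
step 6: stack=$ R  input=z b $  — expand R ::= U
step 7: stack=$ U  input=z b $  — expand U ::= z Q Q R
step 8: stack=$ R Q Q z  input=z b $  — match z
step 9: stack=$ R Q Q  input=b $  — expand Q ::= ε
step 10: stack=$ R Q  input=b $  — expand Q ::= ε
step 11: stack=$ R  input=b $  — expand R ::= b
step 12: stack=$ b  input=b $  — match b
Accept reached after 12 steps.

12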